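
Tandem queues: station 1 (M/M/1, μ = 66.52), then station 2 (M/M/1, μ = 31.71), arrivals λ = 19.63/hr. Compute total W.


Each node sees arrival rate λ = 19.63/hr (tandem ⇒ throughput preserved).
W₁ = 1/(μ₁−λ) = 1/(66.52−19.63) = 0.02133 hr
W₂ = 1/(μ₂−λ) = 1/(31.71−19.63) = 0.08278 hr
W_total = W₁ + W₂ = 0.02133 + 0.08278 = 0.10411 hr

Final: 0.10411 hr


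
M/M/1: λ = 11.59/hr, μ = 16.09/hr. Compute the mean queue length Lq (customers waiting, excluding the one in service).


ρ = 11.59/16.09 = 0.7203
Lq = ρ²/(1−ρ) = 0.5189/0.2797 = 1.8552

Final: 1.8552


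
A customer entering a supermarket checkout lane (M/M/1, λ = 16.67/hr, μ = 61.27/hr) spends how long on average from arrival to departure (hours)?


W = 1/(μ−λ) = 1/(61.27 − 16.67) = 1/44.60 = 0.02242 hr

Final: 0.02242 hr


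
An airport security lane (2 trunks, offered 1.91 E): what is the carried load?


B(2,1.91) = 0.385304 (Erlang-B)
Carried load = a(1 − B) = 1.91·(1 − 0.385304) = 1.91·0.614696 = 1.1741 E

Final: 1.1741 Erlangs


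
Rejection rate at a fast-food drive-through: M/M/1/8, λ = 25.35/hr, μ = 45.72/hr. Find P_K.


ρ = λ/μ = 25.35/45.72 = 0.5545
P_K = (1−ρ)ρ^K/(1−ρ^(K+1)) = (0.4455·0.008933)/(1 − 0.004953)
= 0.003980/0.995047 = 0.004000

Final: 0.004000


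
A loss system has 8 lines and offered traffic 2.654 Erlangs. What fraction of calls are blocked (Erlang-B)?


B(c,a) = (a^c/c!) / Σ_{k=0}^{c} a^k/k!
a^8/8! = 0.061050
Σ terms (k=0..8): 1.00000 + 2.65400 + 3.52186 + 3.11567 + 2.06725 + 1.09729 + 0.48537 + 0.18402 + 0.06105 = 14.186515
B = 0.061050/14.186515 = 0.004303

Final: 0.004303


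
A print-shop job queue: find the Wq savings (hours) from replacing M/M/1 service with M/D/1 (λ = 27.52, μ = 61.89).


ρ = 27.52/61.89 = 0.4447
Wq(M/M/1) = ρ/(μ−λ) = 0.4447/34.37 = 0.01294 hr
Wq(M/D/1) = ρ/(2(μ−λ)) = 0.006469 hr
Savings = 0.01294 − 0.006469 = 0.006469 hr

Final: 0.006469 hr


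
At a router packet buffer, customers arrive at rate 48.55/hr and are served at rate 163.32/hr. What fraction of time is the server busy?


ρ = λ/μ = 48.55/163.32 = 0.2973

Final: 0.2973


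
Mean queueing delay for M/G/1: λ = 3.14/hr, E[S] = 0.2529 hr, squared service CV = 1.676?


ρ = λ·E[S] = 3.14·0.2529 = 0.7941
E[S²] = E[S]²(1+C_s²) = 0.2529²·(1+1.676) = 0.171153
Wq = λ·E[S²]/(2(1−ρ)) = 3.14·0.171153/(2·0.2059) = 1.30509 hr

Final: 1.30509 hr


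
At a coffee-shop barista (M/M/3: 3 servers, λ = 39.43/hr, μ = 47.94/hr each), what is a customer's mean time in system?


a = 0.8225; ρ = 0.2742; P₀ = 0.436970
Lq = P₀·a^c·ρ/(c!(1−ρ)²) = 0.02109
Wq = Lq/λ = 0.02109/39.43 = 0.0005348 hr
W = Wq + 1/μ = 0.0005348 + 0.02086 = 0.02139 hr

Final: 0.02139 hr


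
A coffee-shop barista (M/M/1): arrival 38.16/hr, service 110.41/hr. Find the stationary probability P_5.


ρ = 38.16/110.41 = 0.3456
P_n = (1−ρ)·ρ^n = (1 − 0.3456)·0.3456^5 = 0.6544·0.004932 = 0.003227

Final: 0.003227


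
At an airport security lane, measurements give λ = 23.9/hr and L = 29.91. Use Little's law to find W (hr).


W = L/λ = 29.91/23.9 = 1.2515 hr

Final: 1.2515 hr


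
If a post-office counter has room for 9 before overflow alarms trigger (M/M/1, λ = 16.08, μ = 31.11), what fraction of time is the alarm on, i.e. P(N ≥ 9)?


ρ = 16.08/31.11 = 0.5169
P(N ≥ n) = ρ^n = 0.5169^9 = 0.002633

Final: 0.002633


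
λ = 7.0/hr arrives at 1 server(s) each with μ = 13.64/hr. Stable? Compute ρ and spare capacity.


Total capacity cμ = 1·13.64 = 13.64/hr
ρ = λ/(cμ) = 7.0/13.64 = 0.5132
Stable ⇔ ρ < 1: YES
Spare capacity = cμ − λ = 13.64 − 7.0 = 6.64/hr

Final: ρ = 0.5132; stable; margin = 6.64/hr


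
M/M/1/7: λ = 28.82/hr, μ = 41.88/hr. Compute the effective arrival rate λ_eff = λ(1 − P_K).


ρ = 0.6882; P_K = (1−ρ)ρ^7/(1−ρ^8) = 0.023997
λ_eff = λ(1 − P_K) = 28.82·(1 − 0.023997) = 28.82·0.976003 = 28.1284 /hr

Final: 28.1284 /hr


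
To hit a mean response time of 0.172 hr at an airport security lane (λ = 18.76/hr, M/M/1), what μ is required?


W = 1/(μ−λ) ⇒ μ − λ = 1/W = 1/0.172 = 5.8140
μ = λ + 1/W = 18.76 + 5.8140 = 24.5740 per hr

Final: 24.5740 /hr


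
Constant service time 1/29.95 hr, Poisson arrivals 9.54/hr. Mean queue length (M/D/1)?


ρ = 9.54/29.95 = 0.3185
M/D/1: Lq = ρ²/(2(1−ρ)) = 0.1015/(2·0.6815) = 0.07444

Final: 0.07444


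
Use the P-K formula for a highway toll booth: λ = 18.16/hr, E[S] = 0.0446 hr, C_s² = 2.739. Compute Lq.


ρ = λ·E[S] = 18.16·0.0446 = 0.8099
Lq = ρ²(1+C_s²)/(2(1−ρ)) = 0.6560·(1+2.739)/(2·0.1901)
= 0.6560·3.7390/0.3801 = 6.45249

Final: 6.45249


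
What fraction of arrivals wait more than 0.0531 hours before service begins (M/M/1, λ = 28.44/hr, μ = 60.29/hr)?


ρ = 28.44/60.29 = 0.4717
P(Wq > t) = ρ·e^{−(μ−λ)t} = 0.4717·e^{−1.6912}
= 0.4717·0.184292 = 0.086934

Final: 0.086934


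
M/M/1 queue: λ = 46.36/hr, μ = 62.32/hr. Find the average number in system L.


ρ = λ/μ = 46.36/62.32 = 0.7439
L = ρ/(1−ρ) = 0.7439/(1 − 0.7439) = 0.7439/0.2561 = 2.9048

Final: 2.9048


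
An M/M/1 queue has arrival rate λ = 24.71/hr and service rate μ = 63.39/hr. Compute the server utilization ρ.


ρ = λ/μ = 24.71/63.39 = 0.3898

Final: 0.3898


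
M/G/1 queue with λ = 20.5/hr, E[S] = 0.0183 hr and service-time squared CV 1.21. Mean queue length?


ρ = λ·E[S] = 20.5·0.0183 = 0.3751
Lq = ρ²(1+C_s²)/(2(1−ρ)) = 0.1407·(1+1.21)/(2·0.6249)
= 0.1407·2.2100/1.2497 = 0.24888

Final: 0.24888


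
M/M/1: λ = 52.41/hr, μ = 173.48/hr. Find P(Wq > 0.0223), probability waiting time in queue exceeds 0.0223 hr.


ρ = 52.41/173.48 = 0.3021
P(Wq > t) = ρ·e^{−(μ−λ)t} = 0.3021·e^{−2.6999}
= 0.3021·0.067215 = 0.020306

Final: 0.020306


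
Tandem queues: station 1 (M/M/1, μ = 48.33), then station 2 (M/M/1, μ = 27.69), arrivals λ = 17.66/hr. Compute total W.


Each node sees arrival rate λ = 17.66/hr (tandem ⇒ throughput preserved).
W₁ = 1/(μ₁−λ) = 1/(48.33−17.66) = 0.03261 hr
W₂ = 1/(μ₂−λ) = 1/(27.69−17.66) = 0.09970 hr
W_total = W₁ + W₂ = 0.03261 + 0.09970 = 0.13231 hr

Final: 0.13231 hr


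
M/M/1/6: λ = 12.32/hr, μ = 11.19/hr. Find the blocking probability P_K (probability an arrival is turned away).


ρ = λ/μ = 12.32/11.19 = 1.1010
P_K = (1−ρ)ρ^K/(1−ρ^(K+1)) = (-0.1010·1.781081)/(1 − 1.960940)
= -0.179859/-0.960940 = 0.187170

Final: 0.187170


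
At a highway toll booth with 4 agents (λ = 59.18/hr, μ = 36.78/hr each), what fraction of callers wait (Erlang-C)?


a = λ/μ = 1.6090; ρ = a/4 = 0.4023
P₀ = 0.197433 (from M/M/c formula)
C(c,a) = [a^c/(c!(1−ρ))]·P₀ = [6.70275/(24·0.5977)]·0.197433
= 0.46723·0.197433 = 0.092246

Final: 0.092246


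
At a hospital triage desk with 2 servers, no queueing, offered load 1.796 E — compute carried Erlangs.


B(2,1.796) = 0.365815 (Erlang-B)
Carried load = a(1 − B) = 1.796·(1 − 0.365815) = 1.796·0.634185 = 1.1390 E

Final: 1.1390 Erlangs


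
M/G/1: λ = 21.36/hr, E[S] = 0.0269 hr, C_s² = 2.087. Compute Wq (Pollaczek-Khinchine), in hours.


ρ = λ·E[S] = 21.36·0.0269 = 0.5746
E[S²] = E[S]²(1+C_s²) = 0.0269²·(1+2.087) = 0.002234
Wq = λ·E[S²]/(2(1−ρ)) = 21.36·0.002234/(2·0.4254) = 0.05608 hr

Final: 0.05608 hr


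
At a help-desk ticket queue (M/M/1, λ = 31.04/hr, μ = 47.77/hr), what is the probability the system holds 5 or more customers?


ρ = 31.04/47.77 = 0.6498
P(N ≥ n) = ρ^n = 0.6498^5 = 0.115833

Final: 0.115833


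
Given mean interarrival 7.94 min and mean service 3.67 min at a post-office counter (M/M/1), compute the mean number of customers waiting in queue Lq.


λ = 60/7.94 = 7.5567 /hr
μ = 60/3.67 = 16.3488 /hr
ρ = λ/μ = 7.5567/16.3488 = 0.4622
Lq = ρ²/(1−ρ) = 0.2136/0.5378 = 0.3973

Final: 0.3973


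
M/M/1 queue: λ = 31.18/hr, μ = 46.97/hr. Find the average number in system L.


ρ = λ/μ = 31.18/46.97 = 0.6638
L = ρ/(1−ρ) = 0.6638/(1 − 0.6638) = 0.6638/0.3362 = 1.9747

Final: 1.9747


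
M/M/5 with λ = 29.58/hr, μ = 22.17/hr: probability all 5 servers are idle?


a = λ/μ = 29.58/22.17 = 1.3342; ρ = a/c = 0.2668
Σ_{k=0}^{4} a^k/k! (terms k=0..4) = 1.00000 + 1.33424 + 0.89009 + 0.39586 + 0.13204 = 3.75224
Tail: a^5/(5!(1−ρ)) = 4.22827/(120·0.7332) = 0.04806
P₀ = 1/(3.75224 + 0.04806) = 1/3.80030 = 0.263137

Final: 0.263137


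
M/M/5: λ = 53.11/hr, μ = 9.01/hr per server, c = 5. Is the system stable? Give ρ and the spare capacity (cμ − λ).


Total capacity cμ = 5·9.01 = 45.05/hr
ρ = λ/(cμ) = 53.11/45.05 = 1.1789
Stable ⇔ ρ < 1: NO
Spare capacity = cμ − λ = 45.05 − 53.11 = -8.06/hr

Final: ρ = 1.1789; unstable; margin = -8.06/hr


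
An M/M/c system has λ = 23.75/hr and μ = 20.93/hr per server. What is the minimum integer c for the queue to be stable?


Stability requires cμ > λ ⇔ c > λ/μ.
λ/μ = 23.75/20.93 = 1.1347
Minimum integer c = ⌊1.1347⌋ + 1 = 2
Check: 2·20.93 = 41.86 > 23.75, while 1·20.93 = 20.93 ≤ 23.75

Final: 2 servers


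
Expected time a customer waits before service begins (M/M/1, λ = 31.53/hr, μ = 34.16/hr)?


ρ = 31.53/34.16 = 0.9230
Wq = ρ/(μ−λ) = 0.9230/(34.16 − 31.53) = 0.9230/2.63 = 0.3510 hr

Final: 0.3510 hr


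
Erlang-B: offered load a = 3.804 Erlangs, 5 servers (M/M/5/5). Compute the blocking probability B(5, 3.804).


B(c,a) = (a^c/c!) / Σ_{k=0}^{c} a^k/k!
a^5/5! = 6.637756
Σ terms (k=0..5): 1.00000 + 3.80400 + 7.23521 + 9.17424 + 8.72471 + 6.63776 = 36.575914
B = 6.637756/36.575914 = 0.181479

Final: 0.181479


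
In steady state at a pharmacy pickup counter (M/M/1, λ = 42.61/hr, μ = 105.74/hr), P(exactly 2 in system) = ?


ρ = 42.61/105.74 = 0.4030
P_n = (1−ρ)·ρ^n = (1 − 0.4030)·0.4030^2 = 0.5970·0.162384 = 0.096948

Final: 0.096948


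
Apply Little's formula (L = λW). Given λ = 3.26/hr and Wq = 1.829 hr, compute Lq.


Lq = λWq = 3.26·1.829 = 5.9625

Final: 5.9625


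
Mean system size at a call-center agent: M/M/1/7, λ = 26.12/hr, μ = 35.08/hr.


ρ = 26.12/35.08 = 0.7446
L = ρ[1 − (K+1)ρ^K + Kρ^(K+1)] / [(1−ρ)(1−ρ^(K+1))]
Numerator: 0.7446·(1 − 8·0.126881 + 7·0.094473) = 0.481201
Denominator: (0.2554)·(0.905527) = 0.231286
L = 0.481201/0.231286 = 2.0805

Final: 2.0805


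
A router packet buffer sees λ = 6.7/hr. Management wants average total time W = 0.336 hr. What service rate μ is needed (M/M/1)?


W = 1/(μ−λ) ⇒ μ − λ = 1/W = 1/0.336 = 2.9762
μ = λ + 1/W = 6.7 + 2.9762 = 9.6762 per hr

Final: 9.6762 /hr


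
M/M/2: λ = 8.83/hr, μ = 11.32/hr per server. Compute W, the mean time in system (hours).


a = 0.7800; ρ = 0.3900; P₀ = 0.438831
Lq = P₀·a^c·ρ/(c!(1−ρ)²) = 0.13994
Wq = Lq/λ = 0.13994/8.83 = 0.01585 hr
W = Wq + 1/μ = 0.01585 + 0.08834 = 0.10419 hr

Final: 0.10419 hr


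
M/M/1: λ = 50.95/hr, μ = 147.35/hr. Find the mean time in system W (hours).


W = 1/(μ−λ) = 1/(147.35 − 50.95) = 1/96.40 = 0.01037 hr

Final: 0.01037 hr


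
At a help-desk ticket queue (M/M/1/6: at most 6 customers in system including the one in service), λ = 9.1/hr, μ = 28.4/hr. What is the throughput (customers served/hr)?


ρ = 0.3204; P_K = (1−ρ)ρ^6/(1−ρ^7) = 0.0007357
λ_eff = λ(1 − P_K) = 9.1·(1 − 0.0007357) = 9.1·0.999264 = 9.0933 /hr

Final: 9.0933 /hr


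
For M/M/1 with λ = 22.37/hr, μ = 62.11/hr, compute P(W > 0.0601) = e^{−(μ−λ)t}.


W ~ Exponential(μ−λ) for M/M/1.
μ − λ = 62.11 − 22.37 = 39.7400
P(W > t) = e^{−(μ−λ)t} = e^{−2.3884} = 0.091779

Final: 0.091779


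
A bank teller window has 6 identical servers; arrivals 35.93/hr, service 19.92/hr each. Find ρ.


ρ = λ/(cμ) = 35.93/(6·19.92) = 35.93/119.52 = 0.3006

Final: 0.3006


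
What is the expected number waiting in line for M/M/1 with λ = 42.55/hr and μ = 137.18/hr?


ρ = 42.55/137.18 = 0.3102
Lq = ρ²/(1−ρ) = 0.09621/0.6898 = 0.1395

Final: 0.1395


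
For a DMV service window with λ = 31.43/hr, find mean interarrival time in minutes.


Mean interarrival time = 1/λ = 1/31.43 hour = 0.03182 hour
In minutes: 0.03182 × 60 = 1.9090 min

Final: 1.9090 min


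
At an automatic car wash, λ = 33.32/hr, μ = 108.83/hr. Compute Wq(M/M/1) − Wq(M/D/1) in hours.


ρ = 33.32/108.83 = 0.3062
Wq(M/M/1) = ρ/(μ−λ) = 0.3062/75.51 = 0.004055 hr
Wq(M/D/1) = ρ/(2(μ−λ)) = 0.002027 hr
Savings = 0.004055 − 0.002027 = 0.002027 hr

Final: 0.002027 hr


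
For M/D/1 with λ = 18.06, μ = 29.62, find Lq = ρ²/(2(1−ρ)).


ρ = 18.06/29.62 = 0.6097
M/D/1: Lq = ρ²/(2(1−ρ)) = 0.3718/(2·0.3903) = 0.47628

Final: 0.47628


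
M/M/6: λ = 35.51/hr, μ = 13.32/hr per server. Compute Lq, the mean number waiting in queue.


a = λ/μ = 2.6659; ρ = a/6 = 0.4443
P₀ = 0.068959
Lq = P₀·a^c·ρ / (c!·(1−ρ)²) = 0.068959·358.98697·0.4443/(720·0.30878)
= 0.04947

Final: 0.04947


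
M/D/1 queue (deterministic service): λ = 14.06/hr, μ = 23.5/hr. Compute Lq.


ρ = 14.06/23.5 = 0.5983
M/D/1: Lq = ρ²/(2(1−ρ)) = 0.3580/(2·0.4017) = 0.44555

Final: 0.44555


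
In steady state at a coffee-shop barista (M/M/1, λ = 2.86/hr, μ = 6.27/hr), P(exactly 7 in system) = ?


ρ = 2.86/6.27 = 0.4561
P_n = (1−ρ)·ρ^n = (1 − 0.4561)·0.4561^7 = 0.5439·0.004109 = 0.002234

Final: 0.002234


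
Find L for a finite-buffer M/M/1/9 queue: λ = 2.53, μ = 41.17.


ρ = 2.53/41.17 = 0.06145
L = ρ[1 − (K+1)ρ^K + Kρ^(K+1)] / [(1−ρ)(1−ρ^(K+1))]
Numerator: 0.06145·(1 − 10·1.250e-11 + 9·7.681e-13) = 0.061453
Denominator: (0.9385)·(1.000000) = 0.938547
L = 0.061453/0.938547 = 0.06548

Final: 0.06548


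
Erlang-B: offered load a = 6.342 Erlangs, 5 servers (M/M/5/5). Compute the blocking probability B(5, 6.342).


B(c,a) = (a^c/c!) / Σ_{k=0}^{c} a^k/k!
a^5/5! = 85.496816
Σ terms (k=0..5): 1.00000 + 6.34200 + 20.11048 + 42.51356 + 67.40525 + 85.49682 = 222.868105
B = 85.496816/222.868105 = 0.383621

Final: 0.383621


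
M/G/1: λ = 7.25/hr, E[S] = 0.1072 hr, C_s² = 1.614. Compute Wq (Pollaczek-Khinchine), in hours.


ρ = λ·E[S] = 7.25·0.1072 = 0.7772
E[S²] = E[S]²(1+C_s²) = 0.1072²·(1+1.614) = 0.030040
Wq = λ·E[S²]/(2(1−ρ)) = 7.25·0.030040/(2·0.2228) = 0.48875 hr

Final: 0.48875 hr


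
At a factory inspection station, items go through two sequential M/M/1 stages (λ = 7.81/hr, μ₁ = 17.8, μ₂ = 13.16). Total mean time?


Each node sees arrival rate λ = 7.81/hr (tandem ⇒ throughput preserved).
W₁ = 1/(μ₁−λ) = 1/(17.8−7.81) = 0.10010 hr
W₂ = 1/(μ₂−λ) = 1/(13.16−7.81) = 0.18692 hr
W_total = W₁ + W₂ = 0.10010 + 0.18692 = 0.28702 hr

Final: 0.28702 hr


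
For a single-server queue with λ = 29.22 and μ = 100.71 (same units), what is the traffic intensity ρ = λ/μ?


ρ = λ/μ = 29.22/100.71 = 0.2901

Final: 0.2901


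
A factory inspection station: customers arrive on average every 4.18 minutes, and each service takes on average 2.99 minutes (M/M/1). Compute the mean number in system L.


λ = 60/4.18 = 14.3541 /hr
μ = 60/2.99 = 20.0669 /hr
ρ = λ/μ = 14.3541/20.0669 = 0.7153
L = ρ/(1−ρ) = 0.7153/0.2847 = 2.5126

Final: 2.5126


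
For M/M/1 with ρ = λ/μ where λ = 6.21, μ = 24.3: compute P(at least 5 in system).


ρ = 6.21/24.3 = 0.2556
P(N ≥ n) = ρ^n = 0.2556^5 = 0.001090

Final: 0.001090


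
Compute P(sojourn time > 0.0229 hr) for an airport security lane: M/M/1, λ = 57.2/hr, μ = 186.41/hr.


W ~ Exponential(μ−λ) for M/M/1.
μ − λ = 186.41 − 57.2 = 129.2100
P(W > t) = e^{−(μ−λ)t} = e^{−2.9589} = 0.051875

Final: 0.051875


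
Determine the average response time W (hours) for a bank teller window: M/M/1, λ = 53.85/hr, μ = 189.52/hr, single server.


W = 1/(μ−λ) = 1/(189.52 − 53.85) = 1/135.67 = 0.007371 hr

Final: 0.007371 hr


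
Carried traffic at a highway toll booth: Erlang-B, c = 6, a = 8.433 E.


B(6,8.433) = 0.412626 (Erlang-B)
Carried load = a(1 − B) = 8.433·(1 − 0.412626) = 8.433·0.587374 = 4.9533 E

Final: 4.9533 Erlangs


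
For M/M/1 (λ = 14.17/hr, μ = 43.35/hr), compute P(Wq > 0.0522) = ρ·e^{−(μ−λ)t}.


ρ = 14.17/43.35 = 0.3269
P(Wq > t) = ρ·e^{−(μ−λ)t} = 0.3269·e^{−1.5232}
= 0.3269·0.218014 = 0.071263

Final: 0.071263


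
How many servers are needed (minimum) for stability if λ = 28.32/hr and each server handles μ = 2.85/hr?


Stability requires cμ > λ ⇔ c > λ/μ.
λ/μ = 28.32/2.85 = 9.9368
Minimum integer c = ⌊9.9368⌋ + 1 = 10
Check: 10·2.85 = 28.50 > 28.32, while 9·2.85 = 25.65 ≤ 28.32

Final: 10 servers


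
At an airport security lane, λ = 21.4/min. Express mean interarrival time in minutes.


Mean interarrival time = 1/λ = 1/21.4 minute = 0.04673 minute
In minutes: 0.04673 × 1 = 0.04673 min

Final: 0.04673 min


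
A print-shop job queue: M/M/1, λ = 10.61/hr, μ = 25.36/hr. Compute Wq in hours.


ρ = 10.61/25.36 = 0.4184
Wq = ρ/(μ−λ) = 0.4184/(25.36 − 10.61) = 0.4184/14.75 = 0.02836 hr

Final: 0.02836 hr


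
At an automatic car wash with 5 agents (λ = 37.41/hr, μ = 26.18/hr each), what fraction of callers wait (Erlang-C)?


a = λ/μ = 1.4290; ρ = a/5 = 0.2858
P₀ = 0.239266 (from M/M/c formula)
C(c,a) = [a^c/(c!(1−ρ))]·P₀ = [5.95786/(120·0.7142)]·0.239266
= 0.06952·0.239266 = 0.016633

Final: 0.016633


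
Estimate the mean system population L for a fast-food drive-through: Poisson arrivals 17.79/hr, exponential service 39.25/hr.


ρ = λ/μ = 17.79/39.25 = 0.4532
L = ρ/(1−ρ) = 0.4532/(1 − 0.4532) = 0.4532/0.5468 = 0.8290

Final: 0.8290


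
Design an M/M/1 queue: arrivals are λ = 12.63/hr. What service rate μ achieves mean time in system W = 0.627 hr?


W = 1/(μ−λ) ⇒ μ − λ = 1/W = 1/0.627 = 1.5949
μ = λ + 1/W = 12.63 + 1.5949 = 14.2249 per hr

Final: 14.2249 /hr


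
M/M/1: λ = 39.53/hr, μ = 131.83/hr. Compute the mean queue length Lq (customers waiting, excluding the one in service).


ρ = 39.53/131.83 = 0.2999
Lq = ρ²/(1−ρ) = 0.08991/0.7001 = 0.1284

Final: 0.1284


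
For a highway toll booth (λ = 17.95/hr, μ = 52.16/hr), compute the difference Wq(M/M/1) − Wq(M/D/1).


ρ = 17.95/52.16 = 0.3441
Wq(M/M/1) = ρ/(μ−λ) = 0.3441/34.21 = 0.01006 hr
Wq(M/D/1) = ρ/(2(μ−λ)) = 0.005030 hr
Savings = 0.01006 − 0.005030 = 0.005030 hr

Final: 0.005030 hr


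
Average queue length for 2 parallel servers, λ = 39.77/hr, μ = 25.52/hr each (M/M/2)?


a = λ/μ = 1.5584; ρ = a/2 = 0.7792
P₀ = 0.124105
Lq = P₀·a^c·ρ / (c!·(1−ρ)²) = 0.124105·2.42857·0.7792/(2·0.04876)
= 2.40840

Final: 2.40840


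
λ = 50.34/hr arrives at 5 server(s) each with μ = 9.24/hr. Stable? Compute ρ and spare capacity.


Total capacity cμ = 5·9.24 = 46.20/hr
ρ = λ/(cμ) = 50.34/46.20 = 1.0896
Stable ⇔ ρ < 1: NO
Spare capacity = cμ − λ = 46.20 − 50.34 = -4.14/hr

Final: ρ = 1.0896; unstable; margin = -4.14/hr


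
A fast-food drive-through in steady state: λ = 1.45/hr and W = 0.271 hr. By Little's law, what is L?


L = λW = 1.45·0.271 = 0.3930

Final: 0.3930


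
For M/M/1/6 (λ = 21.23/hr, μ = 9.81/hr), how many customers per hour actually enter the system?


ρ = 2.1641; P_K = (1−ρ)ρ^6/(1−ρ^7) = 0.540349
λ_eff = λ(1 − P_K) = 21.23·(1 − 0.540349) = 21.23·0.459651 = 9.7584 /hr

Final: 9.7584 /hr


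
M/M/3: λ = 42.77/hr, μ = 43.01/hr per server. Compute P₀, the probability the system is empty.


a = λ/μ = 42.77/43.01 = 0.9944; ρ = a/c = 0.3315
Σ_{k=0}^{2} a^k/k! (terms k=0..2) = 1.00000 + 0.99442 + 0.49444 = 2.48886
Tail: a^3/(3!(1−ρ)) = 0.98335/(6·0.6685) = 0.24515
P₀ = 1/(2.48886 + 0.24515) = 1/2.73401 = 0.365763

Final: 0.365763


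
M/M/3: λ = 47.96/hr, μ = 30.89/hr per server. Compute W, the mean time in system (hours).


a = 1.5526; ρ = 0.5175; P₀ = 0.197988
Lq = P₀·a^c·ρ/(c!(1−ρ)²) = 0.27459
Wq = Lq/λ = 0.27459/47.96 = 0.005725 hr
W = Wq + 1/μ = 0.005725 + 0.03237 = 0.03810 hr

Final: 0.03810 hr


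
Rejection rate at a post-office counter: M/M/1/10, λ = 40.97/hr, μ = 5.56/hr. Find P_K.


ρ = λ/μ = 40.97/5.56 = 7.3687
P_K = (1−ρ)ρ^K/(1−ρ^(K+1)) = (-6.3687·471967097.749794)/(1 − 3477786330.001633)
= -3005819232.251839/-3477786329.001633 = 0.864291

Final: 0.864291


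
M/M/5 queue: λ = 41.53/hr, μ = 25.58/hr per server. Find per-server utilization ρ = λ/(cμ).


ρ = λ/(cμ) = 41.53/(5·25.58) = 41.53/127.90 = 0.3247

Final: 0.3247


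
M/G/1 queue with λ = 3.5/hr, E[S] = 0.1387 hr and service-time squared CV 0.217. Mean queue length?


ρ = λ·E[S] = 3.5·0.1387 = 0.4854
Lq = ρ²(1+C_s²)/(2(1−ρ)) = 0.2357·(1+0.217)/(2·0.5146)
= 0.2357·1.2170/1.0291 = 0.27869

Final: 0.27869


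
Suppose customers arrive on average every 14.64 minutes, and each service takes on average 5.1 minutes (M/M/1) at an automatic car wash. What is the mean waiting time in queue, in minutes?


λ = 60/14.64 = 4.0984 /hr
μ = 60/5.1 = 11.7647 /hr
ρ = λ/μ = 4.0984/11.7647 = 0.3484
Wq = ρ/(μ−λ) = 0.3484/(11.7647−4.0984) = 0.04544 hr
In minutes: 0.04544·60 = 2.726 min

Final: 2.726 min


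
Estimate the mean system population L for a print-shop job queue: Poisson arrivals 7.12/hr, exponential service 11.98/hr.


ρ = λ/μ = 7.12/11.98 = 0.5943
L = ρ/(1−ρ) = 0.5943/(1 − 0.5943) = 0.5943/0.4057 = 1.4650

Final: 1.4650


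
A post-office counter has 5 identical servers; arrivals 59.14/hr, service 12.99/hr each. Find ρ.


ρ = λ/(cμ) = 59.14/(5·12.99) = 59.14/64.95 = 0.9105

Final: 0.9105


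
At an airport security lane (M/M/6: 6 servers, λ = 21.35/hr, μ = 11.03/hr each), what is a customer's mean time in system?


a = 1.9356; ρ = 0.3226; P₀ = 0.144158
Lq = P₀·a^c·ρ/(c!(1−ρ)²) = 0.007403
Wq = Lq/λ = 0.007403/21.35 = 0.0003468 hr
W = Wq + 1/μ = 0.0003468 + 0.09066 = 0.09101 hr

Final: 0.09101 hr


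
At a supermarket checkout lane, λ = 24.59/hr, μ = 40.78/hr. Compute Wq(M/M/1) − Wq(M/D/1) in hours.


ρ = 24.59/40.78 = 0.6030
Wq(M/M/1) = ρ/(μ−λ) = 0.6030/16.19 = 0.03724 hr
Wq(M/D/1) = ρ/(2(μ−λ)) = 0.01862 hr
Savings = 0.03724 − 0.01862 = 0.01862 hr

Final: 0.01862 hr


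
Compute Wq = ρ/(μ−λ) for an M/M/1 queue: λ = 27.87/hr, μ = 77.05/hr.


ρ = 27.87/77.05 = 0.3617
Wq = ρ/(μ−λ) = 0.3617/(77.05 − 27.87) = 0.3617/49.18 = 0.007355 hr

Final: 0.007355 hr


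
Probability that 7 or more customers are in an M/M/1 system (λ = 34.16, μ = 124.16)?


ρ = 34.16/124.16 = 0.2751
P(N ≥ n) = ρ^n = 0.2751^7 = 0.0001193

Final: 0.0001193


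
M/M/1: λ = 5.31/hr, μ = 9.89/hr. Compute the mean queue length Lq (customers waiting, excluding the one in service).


ρ = 5.31/9.89 = 0.5369
Lq = ρ²/(1−ρ) = 0.2883/0.4631 = 0.6225

Final: 0.6225


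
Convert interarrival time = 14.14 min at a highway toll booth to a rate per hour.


λ = 1/(interarrival time) in consistent units.
1 hour = 60 min, so λ = 60/14.14 = 4.2433 per hour

Final: 4.2433 /hr


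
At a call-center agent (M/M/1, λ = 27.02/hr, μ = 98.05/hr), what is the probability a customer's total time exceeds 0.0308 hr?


W ~ Exponential(μ−λ) for M/M/1.
μ − λ = 98.05 − 27.02 = 71.0300
P(W > t) = e^{−(μ−λ)t} = e^{−2.1877} = 0.112172

Final: 0.112172


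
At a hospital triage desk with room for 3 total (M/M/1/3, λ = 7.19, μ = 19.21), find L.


ρ = 7.19/19.21 = 0.3743
L = ρ[1 − (K+1)ρ^K + Kρ^(K+1)] / [(1−ρ)(1−ρ^(K+1))]
Numerator: 0.3743·(1 − 4·0.052433 + 3·0.019625) = 0.317821
Denominator: (0.6257)·(0.980375) = 0.613436
L = 0.317821/0.613436 = 0.5181

Final: 0.5181


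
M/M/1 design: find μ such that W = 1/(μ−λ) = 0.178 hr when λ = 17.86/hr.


W = 1/(μ−λ) ⇒ μ − λ = 1/W = 1/0.178 = 5.6180
μ = λ + 1/W = 17.86 + 5.6180 = 23.4780 per hr

Final: 23.4780 /hr


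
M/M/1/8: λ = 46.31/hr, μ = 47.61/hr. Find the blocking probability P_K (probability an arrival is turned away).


ρ = λ/μ = 46.31/47.61 = 0.9727
P_K = (1−ρ)ρ^K/(1−ρ^(K+1)) = (0.02731·0.801333)/(1 − 0.779452)
= 0.021881/0.220548 = 0.099210

Final: 0.099210


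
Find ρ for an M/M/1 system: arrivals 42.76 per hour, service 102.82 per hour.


ρ = λ/μ = 42.76/102.82 = 0.4159

Final: 0.4159


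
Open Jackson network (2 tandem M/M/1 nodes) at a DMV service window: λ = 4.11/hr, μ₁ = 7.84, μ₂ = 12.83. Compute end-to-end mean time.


Each node sees arrival rate λ = 4.11/hr (tandem ⇒ throughput preserved).
W₁ = 1/(μ₁−λ) = 1/(7.84−4.11) = 0.26810 hr
W₂ = 1/(μ₂−λ) = 1/(12.83−4.11) = 0.11468 hr
W_total = W₁ + W₂ = 0.26810 + 0.11468 = 0.38278 hr

Final: 0.38278 hr


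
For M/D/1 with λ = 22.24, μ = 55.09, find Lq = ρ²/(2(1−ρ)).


ρ = 22.24/55.09 = 0.4037
M/D/1: Lq = ρ²/(2(1−ρ)) = 0.1630/(2·0.5963) = 0.13666

Final: 0.13666


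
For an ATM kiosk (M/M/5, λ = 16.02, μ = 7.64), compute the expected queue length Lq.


a = λ/μ = 2.0969; ρ = a/5 = 0.4194
P₀ = 0.121667
Lq = P₀·a^c·ρ / (c!·(1−ρ)²) = 0.121667·40.53645·0.4194/(120·0.33713)
= 0.05113

Final: 0.05113


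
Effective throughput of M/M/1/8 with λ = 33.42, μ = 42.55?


ρ = 0.7854; P_K = (1−ρ)ρ^8/(1−ρ^9) = 0.035065
λ_eff = λ(1 − P_K) = 33.42·(1 − 0.035065) = 33.42·0.964935 = 32.2481 /hr

Final: 32.2481 /hr


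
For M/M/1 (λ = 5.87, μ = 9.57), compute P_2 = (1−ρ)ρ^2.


ρ = 5.87/9.57 = 0.6134
P_n = (1−ρ)·ρ^n = (1 − 0.6134)·0.6134^2 = 0.3866·0.376229 = 0.145460

Final: 0.145460


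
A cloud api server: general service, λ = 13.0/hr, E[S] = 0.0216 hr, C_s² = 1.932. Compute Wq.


ρ = λ·E[S] = 13.0·0.0216 = 0.2808
E[S²] = E[S]²(1+C_s²) = 0.0216²·(1+1.932) = 0.001368
Wq = λ·E[S²]/(2(1−ρ)) = 13.0·0.001368/(2·0.7192) = 0.01236 hr

Final: 0.01236 hr


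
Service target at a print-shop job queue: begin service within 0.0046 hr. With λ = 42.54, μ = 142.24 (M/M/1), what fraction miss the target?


ρ = 42.54/142.24 = 0.2991
P(Wq > t) = ρ·e^{−(μ−λ)t} = 0.2991·e^{−0.4586}
= 0.2991·0.632155 = 0.189060

Final: 0.189060


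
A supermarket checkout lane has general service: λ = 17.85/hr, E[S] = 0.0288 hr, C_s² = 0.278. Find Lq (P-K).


ρ = λ·E[S] = 17.85·0.0288 = 0.5141
Lq = ρ²(1+C_s²)/(2(1−ρ)) = 0.2643·(1+0.278)/(2·0.4859)
= 0.2643·1.2780/0.9718 = 0.34753

Final: 0.34753


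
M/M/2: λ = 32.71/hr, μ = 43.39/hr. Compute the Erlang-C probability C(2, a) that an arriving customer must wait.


a = λ/μ = 0.7539; ρ = a/2 = 0.3769
P₀ = 0.452506 (from M/M/c formula)
C(c,a) = [a^c/(c!(1−ρ))]·P₀ = [0.56831/(2·0.6231)]·0.452506
= 0.45605·0.452506 = 0.206367

Final: 0.206367


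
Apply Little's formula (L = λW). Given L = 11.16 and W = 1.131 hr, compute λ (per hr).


λ = L/W = 11.16/1.131 = 9.8674 /hr

Final: 9.8674 /hr


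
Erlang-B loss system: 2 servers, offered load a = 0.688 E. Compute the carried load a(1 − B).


B(2,0.688) = 0.122967 (Erlang-B)
Carried load = a(1 − B) = 0.688·(1 − 0.122967) = 0.688·0.877033 = 0.6034 E

Final: 0.6034 Erlangs


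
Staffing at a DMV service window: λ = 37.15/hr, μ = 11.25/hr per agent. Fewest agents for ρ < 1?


Stability requires cμ > λ ⇔ c > λ/μ.
λ/μ = 37.15/11.25 = 3.3022
Minimum integer c = ⌊3.3022⌋ + 1 = 4
Check: 4·11.25 = 45.00 > 37.15, while 3·11.25 = 33.75 ≤ 37.15

Final: 4 servers


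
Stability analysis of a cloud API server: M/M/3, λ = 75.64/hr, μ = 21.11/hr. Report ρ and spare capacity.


Total capacity cμ = 3·21.11 = 63.33/hr
ρ = λ/(cμ) = 75.64/63.33 = 1.1944
Stable ⇔ ρ < 1: NO
Spare capacity = cμ − λ = 63.33 − 75.64 = -12.31/hr

Final: ρ = 1.1944; unstable; margin = -12.31/hr


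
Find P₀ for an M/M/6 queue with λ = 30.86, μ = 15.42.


a = λ/μ = 30.86/15.42 = 2.0013; ρ = a/c = 0.3335
Σ_{k=0}^{5} a^k/k! (terms k=0..5) = 1.00000 + 2.00130 + 2.00259 + 1.33593 + 0.66840 + 0.26753 = 7.27575
Tail: a^6/(6!(1−ρ)) = 64.24943/(720·0.6665) = 0.13390
P₀ = 1/(7.27575 + 0.13390) = 1/7.40965 = 0.134959

Final: 0.134959


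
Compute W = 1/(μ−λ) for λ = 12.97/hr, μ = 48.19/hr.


W = 1/(μ−λ) = 1/(48.19 − 12.97) = 1/35.22 = 0.02839 hr

Final: 0.02839 hr


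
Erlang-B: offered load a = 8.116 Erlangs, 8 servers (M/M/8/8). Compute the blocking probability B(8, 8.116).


B(c,a) = (a^c/c!) / Σ_{k=0}^{c} a^k/k!
a^8/8! = 466.891302
Σ terms (k=0..8): 1.00000 + 8.11600 + 32.93473 + 89.09942 + 180.78272 + 293.44651 + 396.93531 + 460.21814 + 466.89130 = 1929.424123
B = 466.891302/1929.424123 = 0.241985

Final: 0.241985


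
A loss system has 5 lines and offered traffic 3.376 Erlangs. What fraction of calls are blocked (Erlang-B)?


B(c,a) = (a^c/c!) / Σ_{k=0}^{c} a^k/k!
a^5/5! = 3.654525
Σ terms (k=0..5): 1.00000 + 3.37600 + 5.69869 + 6.41292 + 5.41251 + 3.65453 = 25.554644
B = 3.654525/25.554644 = 0.143008

Final: 0.143008


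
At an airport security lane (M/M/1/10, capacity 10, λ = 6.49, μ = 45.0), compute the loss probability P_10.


ρ = λ/μ = 6.49/45.0 = 0.1442
P_K = (1−ρ)ρ^K/(1−ρ^(K+1)) = (0.8558·0.000000003893)/(1 − 5.615e-10)
= 0.000000003332/1.000000 = 0.000000003332

Final: 0.000000003332


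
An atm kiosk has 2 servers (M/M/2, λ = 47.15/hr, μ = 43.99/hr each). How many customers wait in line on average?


a = λ/μ = 1.0718; ρ = a/2 = 0.5359
P₀ = 0.302153
Lq = P₀·a^c·ρ / (c!·(1−ρ)²) = 0.302153·1.14883·0.5359/(2·0.21537)
= 0.43188

Final: 0.43188


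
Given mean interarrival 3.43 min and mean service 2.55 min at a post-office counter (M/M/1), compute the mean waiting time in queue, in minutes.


λ = 60/3.43 = 17.4927 /hr
μ = 60/2.55 = 23.5294 /hr
ρ = λ/μ = 17.4927/23.5294 = 0.7434
Wq = ρ/(μ−λ) = 0.7434/(23.5294−17.4927) = 0.12315 hr
In minutes: 0.12315·60 = 7.389 min

Final: 7.389 min


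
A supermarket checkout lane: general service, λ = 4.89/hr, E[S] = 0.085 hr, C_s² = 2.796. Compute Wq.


ρ = λ·E[S] = 4.89·0.085 = 0.4157
E[S²] = E[S]²(1+C_s²) = 0.085²·(1+2.796) = 0.027426
Wq = λ·E[S²]/(2(1−ρ)) = 4.89·0.027426/(2·0.5843) = 0.11475 hr

Final: 0.11475 hr


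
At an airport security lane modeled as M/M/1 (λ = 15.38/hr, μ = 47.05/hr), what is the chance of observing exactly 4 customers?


ρ = 15.38/47.05 = 0.3269
P_n = (1−ρ)·ρ^n = (1 − 0.3269)·0.3269^4 = 0.6731·0.011418 = 0.007686

Final: 0.007686


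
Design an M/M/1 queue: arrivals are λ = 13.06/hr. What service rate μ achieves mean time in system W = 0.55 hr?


W = 1/(μ−λ) ⇒ μ − λ = 1/W = 1/0.55 = 1.8182
μ = λ + 1/W = 13.06 + 1.8182 = 14.8782 per hr

Final: 14.8782 /hr


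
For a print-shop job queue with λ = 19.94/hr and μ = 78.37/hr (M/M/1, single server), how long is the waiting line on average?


ρ = 19.94/78.37 = 0.2544
Lq = ρ²/(1−ρ) = 0.06474/0.7456 = 0.08683

Final: 0.08683


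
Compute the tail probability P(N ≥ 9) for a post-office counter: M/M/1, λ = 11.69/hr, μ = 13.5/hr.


ρ = 11.69/13.5 = 0.8659
P(N ≥ n) = ρ^n = 0.8659^9 = 0.273733

Final: 0.273733


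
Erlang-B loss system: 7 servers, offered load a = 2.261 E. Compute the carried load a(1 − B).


B(7,2.261) = 0.006263 (Erlang-B)
Carried load = a(1 − B) = 2.261·(1 − 0.006263) = 2.261·0.993737 = 2.2468 E

Final: 2.2468 Erlangs


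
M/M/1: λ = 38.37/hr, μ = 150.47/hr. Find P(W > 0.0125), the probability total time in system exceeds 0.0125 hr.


W ~ Exponential(μ−λ) for M/M/1.
μ − λ = 150.47 − 38.37 = 112.1000
P(W > t) = e^{−(μ−λ)t} = e^{−1.4013} = 0.246289

Final: 0.246289


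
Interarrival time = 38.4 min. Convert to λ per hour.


λ = 1/(interarrival time) in consistent units.
1 hour = 60 min, so λ = 60/38.4 = 1.5625 per hour

Final: 1.5625 /hr


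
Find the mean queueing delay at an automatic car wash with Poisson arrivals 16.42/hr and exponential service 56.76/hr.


ρ = 16.42/56.76 = 0.2893
Wq = ρ/(μ−λ) = 0.2893/(56.76 − 16.42) = 0.2893/40.34 = 0.007171 hr

Final: 0.007171 hr


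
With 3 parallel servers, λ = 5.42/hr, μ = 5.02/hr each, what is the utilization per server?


ρ = λ/(cμ) = 5.42/(3·5.02) = 5.42/15.06 = 0.3599

Final: 0.3599


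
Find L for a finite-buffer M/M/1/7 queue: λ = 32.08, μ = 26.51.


ρ = 32.08/26.51 = 1.2101
L = ρ[1 − (K+1)ρ^K + Kρ^(K+1)] / [(1−ρ)(1−ρ^(K+1))]
Numerator: 1.2101·(1 − 8·3.799902 + 7·4.598297) = 3.374830
Denominator: (-0.2101)·(-3.598297) = 0.756036
L = 3.374830/0.756036 = 4.4638

Final: 4.4638


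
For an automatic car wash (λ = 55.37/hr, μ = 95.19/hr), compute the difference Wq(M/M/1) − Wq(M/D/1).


ρ = 55.37/95.19 = 0.5817
Wq(M/M/1) = ρ/(μ−λ) = 0.5817/39.82 = 0.01461 hr
Wq(M/D/1) = ρ/(2(μ−λ)) = 0.007304 hr
Savings = 0.01461 − 0.007304 = 0.007304 hr

Final: 0.007304 hr


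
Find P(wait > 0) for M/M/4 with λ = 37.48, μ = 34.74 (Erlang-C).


a = λ/μ = 1.0789; ρ = a/4 = 0.2697
P₀ = 0.339277 (from M/M/c formula)
C(c,a) = [a^c/(c!(1−ρ))]·P₀ = [1.35481/(24·0.7303)]·0.339277
= 0.07730·0.339277 = 0.026226

Final: 0.026226


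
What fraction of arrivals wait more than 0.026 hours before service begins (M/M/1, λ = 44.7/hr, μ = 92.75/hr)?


ρ = 44.7/92.75 = 0.4819
P(Wq > t) = ρ·e^{−(μ−λ)t} = 0.4819·e^{−1.2493}
= 0.4819·0.286705 = 0.138175

Final: 0.138175


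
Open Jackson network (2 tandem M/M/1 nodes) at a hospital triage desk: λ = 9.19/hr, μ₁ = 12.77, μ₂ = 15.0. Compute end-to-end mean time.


Each node sees arrival rate λ = 9.19/hr (tandem ⇒ throughput preserved).
W₁ = 1/(μ₁−λ) = 1/(12.77−9.19) = 0.27933 hr
W₂ = 1/(μ₂−λ) = 1/(15.0−9.19) = 0.17212 hr
W_total = W₁ + W₂ = 0.27933 + 0.17212 = 0.45145 hr

Final: 0.45145 hr


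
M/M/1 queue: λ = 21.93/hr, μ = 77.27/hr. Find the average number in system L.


ρ = λ/μ = 21.93/77.27 = 0.2838
L = ρ/(1−ρ) = 0.2838/(1 − 0.2838) = 0.2838/0.7162 = 0.3963

Final: 0.3963


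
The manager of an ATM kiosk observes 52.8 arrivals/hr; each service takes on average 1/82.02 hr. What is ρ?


ρ = λ/μ = 52.8/82.02 = 0.6437

Final: 0.6437


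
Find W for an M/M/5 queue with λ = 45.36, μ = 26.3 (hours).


a = 1.7247; ρ = 0.3449; P₀ = 0.177622
Lq = P₀·a^c·ρ/(c!(1−ρ)²) = 0.01816
Wq = Lq/λ = 0.01816/45.36 = 0.0004003 hr
W = Wq + 1/μ = 0.0004003 + 0.03802 = 0.03842 hr

Final: 0.03842 hr


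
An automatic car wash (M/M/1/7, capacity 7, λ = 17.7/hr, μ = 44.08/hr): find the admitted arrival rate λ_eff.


ρ = 0.4015; P_K = (1−ρ)ρ^7/(1−ρ^8) = 0.001008
λ_eff = λ(1 − P_K) = 17.7·(1 − 0.001008) = 17.7·0.998992 = 17.6822 /hr

Final: 17.6822 /hr


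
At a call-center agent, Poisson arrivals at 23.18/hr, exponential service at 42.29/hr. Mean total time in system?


W = 1/(μ−λ) = 1/(42.29 − 23.18) = 1/19.11 = 0.05233 hr

Final: 0.05233 hr


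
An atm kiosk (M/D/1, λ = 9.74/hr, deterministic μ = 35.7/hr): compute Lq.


ρ = 9.74/35.7 = 0.2728
M/D/1: Lq = ρ²/(2(1−ρ)) = 0.07444/(2·0.7272) = 0.05118

Final: 0.05118


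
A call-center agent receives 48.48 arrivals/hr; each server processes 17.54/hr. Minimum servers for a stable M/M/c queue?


Stability requires cμ > λ ⇔ c > λ/μ.
λ/μ = 48.48/17.54 = 2.7640
Minimum integer c = ⌊2.7640⌋ + 1 = 3
Check: 3·17.54 = 52.62 > 48.48, while 2·17.54 = 35.08 ≤ 48.48

Final: 3 servers


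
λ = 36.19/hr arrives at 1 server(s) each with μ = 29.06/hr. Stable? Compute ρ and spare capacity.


Total capacity cμ = 1·29.06 = 29.06/hr
ρ = λ/(cμ) = 36.19/29.06 = 1.2454
Stable ⇔ ρ < 1: NO
Spare capacity = cμ − λ = 29.06 − 36.19 = -7.13/hr

Final: ρ = 1.2454; unstable; margin = -7.13/hr


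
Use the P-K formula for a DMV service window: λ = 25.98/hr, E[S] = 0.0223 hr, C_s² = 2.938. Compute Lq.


ρ = λ·E[S] = 25.98·0.0223 = 0.5794
Lq = ρ²(1+C_s²)/(2(1−ρ)) = 0.3357·(1+2.938)/(2·0.4206)
= 0.3357·3.9380/0.8413 = 1.57115

Final: 1.57115


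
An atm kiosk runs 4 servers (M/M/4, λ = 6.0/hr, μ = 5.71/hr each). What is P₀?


a = λ/μ = 6.0/5.71 = 1.0508; ρ = a/c = 0.2627
Σ_{k=0}^{3} a^k/k! (terms k=0..3) = 1.00000 + 1.05079 + 0.55208 + 0.19337 = 2.79624
Tail: a^4/(4!(1−ρ)) = 1.21916/(24·0.7373) = 0.06890
P₀ = 1/(2.79624 + 0.06890) = 1/2.86514 = 0.349024

Final: 0.349024


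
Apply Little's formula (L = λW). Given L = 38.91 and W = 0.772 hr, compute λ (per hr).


λ = L/W = 38.91/0.772 = 50.4016 /hr

Final: 50.4016 /hr


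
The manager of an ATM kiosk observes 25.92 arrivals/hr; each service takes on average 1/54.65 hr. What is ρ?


ρ = λ/μ = 25.92/54.65 = 0.4743

Final: 0.4743


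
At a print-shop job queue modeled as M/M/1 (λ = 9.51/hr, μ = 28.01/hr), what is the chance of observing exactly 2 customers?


ρ = 9.51/28.01 = 0.3395
P_n = (1−ρ)·ρ^n = (1 − 0.3395)·0.3395^2 = 0.6605·0.115275 = 0.076137

Final: 0.076137


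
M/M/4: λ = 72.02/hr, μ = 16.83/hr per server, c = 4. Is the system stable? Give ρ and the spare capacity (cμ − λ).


Total capacity cμ = 4·16.83 = 67.32/hr
ρ = λ/(cμ) = 72.02/67.32 = 1.0698
Stable ⇔ ρ < 1: NO
Spare capacity = cμ − λ = 67.32 − 72.02 = -4.70/hr

Final: ρ = 1.0698; unstable; margin = -4.70/hr


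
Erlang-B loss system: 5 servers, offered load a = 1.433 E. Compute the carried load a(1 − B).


B(5,1.433) = 0.012058 (Erlang-B)
Carried load = a(1 − B) = 1.433·(1 − 0.012058) = 1.433·0.987942 = 1.4157 E

Final: 1.4157 Erlangs


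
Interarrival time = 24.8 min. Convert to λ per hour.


λ = 1/(interarrival time) in consistent units.
1 hour = 60 min, so λ = 60/24.8 = 2.4194 per hour

Final: 2.4194 /hr


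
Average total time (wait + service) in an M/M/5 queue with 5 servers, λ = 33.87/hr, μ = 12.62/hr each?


a = 2.6838; ρ = 0.5368; P₀ = 0.065902
Lq = P₀·a^c·ρ/(c!(1−ρ)²) = 0.19129
Wq = Lq/λ = 0.19129/33.87 = 0.005648 hr
W = Wq + 1/μ = 0.005648 + 0.07924 = 0.08489 hr

Final: 0.08489 hr


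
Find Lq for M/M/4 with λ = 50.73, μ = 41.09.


a = λ/μ = 1.2346; ρ = a/4 = 0.3087
P₀ = 0.289821
Lq = P₀·a^c·ρ / (c!·(1−ρ)²) = 0.289821·2.32335·0.3087/(24·0.47796)
= 0.01812

Final: 0.01812


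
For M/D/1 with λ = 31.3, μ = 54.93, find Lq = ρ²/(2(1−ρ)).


ρ = 31.3/54.93 = 0.5698
M/D/1: Lq = ρ²/(2(1−ρ)) = 0.3247/(2·0.4302) = 0.37739

Final: 0.37739


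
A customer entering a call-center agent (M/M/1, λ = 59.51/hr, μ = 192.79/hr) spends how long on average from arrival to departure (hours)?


W = 1/(μ−λ) = 1/(192.79 − 59.51) = 1/133.28 = 0.007503 hr

Final: 0.007503 hr


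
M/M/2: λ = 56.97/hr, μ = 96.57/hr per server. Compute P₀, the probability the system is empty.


a = λ/μ = 56.97/96.57 = 0.5899; ρ = a/c = 0.2950
Σ_{k=0}^{1} a^k/k! (terms k=0..1) = 1.00000 + 0.58993 = 1.58993
Tail: a^2/(2!(1−ρ)) = 0.34802/(2·0.7050) = 0.24681
P₀ = 1/(1.58993 + 0.24681) = 1/1.83675 = 0.544440

Final: 0.544440


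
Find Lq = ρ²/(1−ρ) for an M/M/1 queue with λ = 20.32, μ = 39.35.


ρ = 20.32/39.35 = 0.5164
Lq = ρ²/(1−ρ) = 0.2667/0.4836 = 0.5514

Final: 0.5514


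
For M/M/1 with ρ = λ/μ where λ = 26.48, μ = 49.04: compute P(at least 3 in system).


ρ = 26.48/49.04 = 0.5400
P(N ≥ n) = ρ^n = 0.5400^3 = 0.157435

Final: 0.157435
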